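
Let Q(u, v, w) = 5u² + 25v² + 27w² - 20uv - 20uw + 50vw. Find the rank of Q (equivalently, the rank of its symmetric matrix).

3

The associated matrix is A = [[5, -10, -10], [-10, 25, 25], [-10, 25, 27]].
Row-reducing A symmetrically gives the diagonal entries 5, 5, 2.
That gives 3 positive pivots.
The rank is the number of nonzero pivots: 3.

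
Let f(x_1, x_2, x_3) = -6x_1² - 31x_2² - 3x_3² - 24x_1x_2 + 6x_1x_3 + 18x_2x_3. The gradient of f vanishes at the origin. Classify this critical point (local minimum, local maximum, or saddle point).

The Hessian at the origin is H = [[-12, -24, 6], [-24, -62, 18], [6, 18, -6]].
Row-reducing H symmetrically gives the diagonal entries -12, -14, -3/7.
Counting signs: 3 negative.
H is negative definite, so the origin is a strict local maximum.

local maximum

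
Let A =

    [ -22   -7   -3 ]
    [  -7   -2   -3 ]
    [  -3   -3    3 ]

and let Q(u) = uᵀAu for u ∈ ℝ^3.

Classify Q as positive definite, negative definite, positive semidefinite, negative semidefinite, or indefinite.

indefinite

An LDLᵀ factorisation of A has diagonal entries -22, 5/22, -15.
That gives 1 positive, 2 negative pivots.
Hence Q is indefinite.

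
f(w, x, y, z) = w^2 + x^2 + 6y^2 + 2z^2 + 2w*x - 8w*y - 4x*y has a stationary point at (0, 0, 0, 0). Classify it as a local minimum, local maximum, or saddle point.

The Hessian at the origin is H = [[2, 2, -8, 0], [2, 2, -4, 0], [-8, -4, 12, 0], [0, 0, 0, 4]].
H is indefinite, so the origin is a saddle point.

saddle point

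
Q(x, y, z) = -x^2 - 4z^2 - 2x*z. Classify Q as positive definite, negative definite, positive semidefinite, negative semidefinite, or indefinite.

negative semidefinite

The symmetric matrix is A = [[-1, 0, -1], [0, 0, 0], [-1, 0, -4]].
Applying the same elementary operations to the rows and columns of A produces a congruent diagonal matrix with entries -1, 0, -3.
Counting signs: 2 negative, 1 zero.
Hence Q is negative semidefinite.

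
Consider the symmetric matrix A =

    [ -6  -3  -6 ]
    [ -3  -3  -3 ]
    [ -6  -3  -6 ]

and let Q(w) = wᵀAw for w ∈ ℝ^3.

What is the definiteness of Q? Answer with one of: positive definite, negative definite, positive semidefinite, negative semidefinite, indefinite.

negative semidefinite

Symmetric row and column elimination reduces A to a congruent diagonal form with pivots -6, -3/2, 0.
That gives 2 negative, 1 zero pivots.
Hence Q is negative semidefinite.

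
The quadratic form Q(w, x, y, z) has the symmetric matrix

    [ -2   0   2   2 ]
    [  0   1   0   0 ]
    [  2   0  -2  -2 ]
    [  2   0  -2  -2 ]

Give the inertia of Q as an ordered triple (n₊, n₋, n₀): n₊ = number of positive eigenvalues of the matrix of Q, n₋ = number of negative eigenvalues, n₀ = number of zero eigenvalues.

Congruent diagonalization of A (simultaneous row and column reduction) yields pivots -2, 1, 0, 0.
Counting signs: 1 positive, 1 negative, 2 zero.

(1, 1, 2)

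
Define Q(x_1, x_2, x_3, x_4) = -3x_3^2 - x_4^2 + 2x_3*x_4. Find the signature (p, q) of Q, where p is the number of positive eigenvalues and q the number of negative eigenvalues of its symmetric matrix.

The symmetric matrix is A = [[0, 0, 0, 0], [0, 0, 0, 0], [0, 0, -3, 1], [0, 0, 1, -1]].
Applying the same elementary operations to the rows and columns of A produces a congruent diagonal matrix with entries 0, 0, -3, -2/3.
Counting signs: 2 negative, 2 zero.

(0, 2)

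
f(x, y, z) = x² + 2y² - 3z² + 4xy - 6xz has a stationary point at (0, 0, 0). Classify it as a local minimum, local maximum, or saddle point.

saddle point

The Hessian at the origin is H = [[2, 4, -6], [4, 4, 0], [-6, 0, -6]].
Row-reducing H symmetrically gives the diagonal entries 2, -4, 12.
Counting signs: 2 positive, 1 negative.
H is indefinite, so the origin is a saddle point.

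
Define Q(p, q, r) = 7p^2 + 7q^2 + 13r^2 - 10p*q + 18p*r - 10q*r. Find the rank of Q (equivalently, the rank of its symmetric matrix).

Write A = [[7, -5, 9], [-5, 7, -5], [9, -5, 13]].
An LDLᵀ factorisation of A has diagonal entries 7, 24/7, 5/6.
Counting signs: 3 positive.
The rank is the number of nonzero pivots: 3.

3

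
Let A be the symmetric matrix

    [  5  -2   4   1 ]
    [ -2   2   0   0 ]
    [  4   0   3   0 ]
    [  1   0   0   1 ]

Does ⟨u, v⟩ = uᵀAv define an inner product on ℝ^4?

Row-reducing A symmetrically gives the diagonal entries 5, 6/5, -7/3, 10/7.
So there are 3 positive, 1 negative pivots.
Hence Q is indefinite.
⟨·,·⟩ is an inner product exactly when A is positive definite.

no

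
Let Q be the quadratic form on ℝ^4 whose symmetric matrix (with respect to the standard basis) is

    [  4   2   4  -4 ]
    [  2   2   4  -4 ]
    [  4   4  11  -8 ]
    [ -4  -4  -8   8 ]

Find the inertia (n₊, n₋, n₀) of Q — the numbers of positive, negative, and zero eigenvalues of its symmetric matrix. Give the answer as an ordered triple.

Applying the same elementary operations to the rows and columns of A produces a congruent diagonal matrix with entries 4, 1, 3, 0.
That gives 3 positive, 1 zero pivots.

(3, 0, 1)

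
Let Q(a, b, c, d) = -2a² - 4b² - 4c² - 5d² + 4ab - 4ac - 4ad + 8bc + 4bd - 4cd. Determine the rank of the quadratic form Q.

Write A = [[-2, 2, -2, -2], [2, -4, 4, 2], [-2, 4, -4, -2], [-2, 2, -2, -5]].
Row-reducing A symmetrically gives the diagonal entries -2, -2, 0, -3.
Counting signs: 3 negative, 1 zero.
The rank is the number of nonzero pivots: 3.

3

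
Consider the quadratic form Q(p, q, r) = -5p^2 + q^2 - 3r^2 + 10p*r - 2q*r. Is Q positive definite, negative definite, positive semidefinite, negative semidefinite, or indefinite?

indefinite

The symmetric matrix is A = [[-5, 0, 5], [0, 1, -1], [5, -1, -3]].
Symmetric row and column elimination reduces A to a congruent diagonal form with pivots -5, 1, 1.
Counting signs: 2 positive, 1 negative.
Hence Q is indefinite.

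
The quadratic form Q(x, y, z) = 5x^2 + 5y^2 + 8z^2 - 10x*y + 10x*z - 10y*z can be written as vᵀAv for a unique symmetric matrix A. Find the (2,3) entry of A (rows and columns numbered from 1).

The coefficient of y·z in Q is -10. For a symmetric A this equals A[2,3] + A[3,2] = 2·A[2,3].
So A[2,3] = -10/2 = -5.

-5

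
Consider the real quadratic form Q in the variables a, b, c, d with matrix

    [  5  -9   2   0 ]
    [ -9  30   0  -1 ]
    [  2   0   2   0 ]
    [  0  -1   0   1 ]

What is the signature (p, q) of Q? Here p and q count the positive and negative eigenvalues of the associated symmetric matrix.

Applying the same elementary operations to the rows and columns of A produces a congruent diagonal matrix with entries 5, 69/5, 6/23, 2/3.
So there are 4 positive pivots.

(4, 0)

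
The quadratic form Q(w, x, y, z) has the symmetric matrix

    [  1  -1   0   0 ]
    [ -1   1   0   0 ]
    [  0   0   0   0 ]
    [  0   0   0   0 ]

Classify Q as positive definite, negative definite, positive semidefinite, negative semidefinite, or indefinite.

Congruent diagonalization of A (simultaneous row and column reduction) yields pivots 1, 0, 0, 0.
Counting signs: 1 positive, 3 zero.
Hence Q is positive semidefinite.

positive semidefinite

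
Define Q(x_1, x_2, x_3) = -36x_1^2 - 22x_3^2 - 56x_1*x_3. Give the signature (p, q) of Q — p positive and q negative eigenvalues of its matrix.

(0, 2)

Write A = [[-36, 0, -28], [0, 0, 0], [-28, 0, -22]].
Applying the same elementary operations to the rows and columns of A produces a congruent diagonal matrix with entries -36, 0, -2/9.
So there are 2 negative, 1 zero pivots.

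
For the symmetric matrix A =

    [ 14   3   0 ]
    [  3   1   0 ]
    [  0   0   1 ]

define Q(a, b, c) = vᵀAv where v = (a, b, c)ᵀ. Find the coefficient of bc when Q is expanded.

The coefficient of bc is A[2,3] + A[3,2] = 2·0 = 0.

0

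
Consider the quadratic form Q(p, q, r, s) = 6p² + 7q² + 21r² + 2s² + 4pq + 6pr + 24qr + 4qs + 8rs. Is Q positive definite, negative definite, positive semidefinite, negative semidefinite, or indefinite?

positive definite

Write A = [[6, 2, 3, 0], [2, 7, 12, 2], [3, 12, 21, 4], [0, 2, 4, 2]].
Applying the same elementary operations to the rows and columns of A produces a congruent diagonal matrix with entries 6, 19/3, 15/38, 2/3.
Counting signs: 4 positive.
Hence Q is positive definite.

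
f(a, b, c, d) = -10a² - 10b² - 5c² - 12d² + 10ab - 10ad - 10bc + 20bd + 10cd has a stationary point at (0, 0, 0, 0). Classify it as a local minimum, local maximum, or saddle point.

The Hessian at the origin is H = [[-20, 10, 0, -10], [10, -20, -10, 20], [0, -10, -10, 10], [-10, 20, 10, -24]].
Row-reducing H symmetrically gives the diagonal entries -20, -15, -10/3, -4.
Counting signs: 4 negative.
H is negative definite, so the origin is a strict local maximum.

local maximum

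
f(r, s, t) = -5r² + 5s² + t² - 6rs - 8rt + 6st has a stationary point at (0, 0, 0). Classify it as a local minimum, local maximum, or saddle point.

saddle point

The Hessian at the origin is H = [[-10, -6, -8], [-6, 10, 6], [-8, 6, 2]].
Row-reducing H symmetrically gives the diagonal entries -10, 68/5, -3/17.
So there are 1 positive, 2 negative pivots.
H is indefinite, so the origin is a saddle point.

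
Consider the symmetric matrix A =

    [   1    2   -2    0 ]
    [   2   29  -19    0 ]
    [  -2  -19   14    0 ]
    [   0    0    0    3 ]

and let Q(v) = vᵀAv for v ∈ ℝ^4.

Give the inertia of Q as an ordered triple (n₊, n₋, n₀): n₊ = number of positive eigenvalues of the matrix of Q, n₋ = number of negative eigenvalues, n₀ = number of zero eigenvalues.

(4, 0, 0)

Congruent diagonalization of A (simultaneous row and column reduction) yields pivots 1, 25, 1, 3.
Counting signs: 4 positive.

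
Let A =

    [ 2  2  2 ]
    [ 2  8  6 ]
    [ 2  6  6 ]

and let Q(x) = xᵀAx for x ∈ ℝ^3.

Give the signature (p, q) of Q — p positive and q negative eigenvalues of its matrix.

(3, 0)

Applying the same elementary operations to the rows and columns of A produces a congruent diagonal matrix with entries 2, 6, 4/3.
That gives 3 positive pivots.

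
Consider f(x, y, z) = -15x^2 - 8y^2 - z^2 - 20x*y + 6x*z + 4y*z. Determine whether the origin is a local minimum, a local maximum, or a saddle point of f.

The Hessian at the origin is H = [[-30, -20, 6], [-20, -16, 4], [6, 4, -2]].
An LDLᵀ factorisation of H has diagonal entries -30, -8/3, -4/5.
That gives 3 negative pivots.
H is negative definite, so the origin is a strict local maximum.

local maximum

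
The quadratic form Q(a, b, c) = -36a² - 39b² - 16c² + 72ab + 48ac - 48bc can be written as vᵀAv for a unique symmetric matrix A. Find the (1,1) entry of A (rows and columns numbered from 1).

-36

The coefficient of a² in Q is -36, and that is exactly A[1,1].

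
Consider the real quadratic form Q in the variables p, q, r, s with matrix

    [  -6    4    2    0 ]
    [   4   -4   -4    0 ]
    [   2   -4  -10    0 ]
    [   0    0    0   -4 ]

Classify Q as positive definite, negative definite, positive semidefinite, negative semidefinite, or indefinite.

Leading principal minors: Δ_1 = -6, Δ_2 = 8, Δ_3 = -32, Δ_4 = 128.
The signs alternate starting with Δ_1 < 0, so by Sylvester's criterion Q is negative definite.

negative definite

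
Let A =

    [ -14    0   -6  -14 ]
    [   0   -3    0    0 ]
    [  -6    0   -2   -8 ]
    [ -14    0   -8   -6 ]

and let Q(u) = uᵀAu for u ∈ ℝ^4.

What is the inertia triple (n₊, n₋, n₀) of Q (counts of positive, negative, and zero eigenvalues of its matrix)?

Symmetric row and column elimination reduces A to a congruent diagonal form with pivots -14, -3, 4/7, 1.
So there are 2 positive, 2 negative pivots.

(2, 2, 0)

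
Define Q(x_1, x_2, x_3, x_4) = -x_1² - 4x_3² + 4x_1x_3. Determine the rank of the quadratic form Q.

1

The associated matrix is A = [[-1, 0, 2, 0], [0, 0, 0, 0], [2, 0, -4, 0], [0, 0, 0, 0]].
Congruent diagonalization of A (simultaneous row and column reduction) yields pivots -1, 0, 0, 0.
That gives 1 negative, 3 zero pivots.
The rank is the number of nonzero pivots: 1.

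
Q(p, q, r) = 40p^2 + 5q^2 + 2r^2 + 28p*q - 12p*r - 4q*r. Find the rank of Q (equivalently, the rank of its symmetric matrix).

The symmetric matrix is A = [[40, 14, -6], [14, 5, -2], [-6, -2, 2]].
Applying the same elementary operations to the rows and columns of A produces a congruent diagonal matrix with entries 40, 1/10, 1.
That gives 3 positive pivots.
The rank is the number of nonzero pivots: 3.

3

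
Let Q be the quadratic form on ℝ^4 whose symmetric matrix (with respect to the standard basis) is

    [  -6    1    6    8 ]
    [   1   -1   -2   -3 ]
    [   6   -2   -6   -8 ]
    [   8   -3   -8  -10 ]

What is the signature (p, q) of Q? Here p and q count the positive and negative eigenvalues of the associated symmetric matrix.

Applying the same elementary operations to the rows and columns of A produces a congruent diagonal matrix with entries -6, -5/6, 6/5, 2/3.
So there are 2 positive, 2 negative pivots.

(2, 2)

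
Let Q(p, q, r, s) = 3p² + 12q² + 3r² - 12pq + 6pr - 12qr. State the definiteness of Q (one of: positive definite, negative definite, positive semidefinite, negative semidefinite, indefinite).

The associated matrix is A = [[3, -6, 3, 0], [-6, 12, -6, 0], [3, -6, 3, 0], [0, 0, 0, 0]].
Applying the same elementary operations to the rows and columns of A produces a congruent diagonal matrix with entries 3, 0, 0, 0.
So there are 1 positive, 3 zero pivots.
Hence Q is positive semidefinite.

positive semidefinite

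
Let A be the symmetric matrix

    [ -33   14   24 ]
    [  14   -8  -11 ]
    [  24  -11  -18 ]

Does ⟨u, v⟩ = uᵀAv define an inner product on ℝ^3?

no

An LDLᵀ factorisation of A has diagonal entries -33, -68/33, -15/68.
So there are 3 negative pivots.
Hence Q is negative definite.
⟨·,·⟩ is an inner product exactly when A is positive definite.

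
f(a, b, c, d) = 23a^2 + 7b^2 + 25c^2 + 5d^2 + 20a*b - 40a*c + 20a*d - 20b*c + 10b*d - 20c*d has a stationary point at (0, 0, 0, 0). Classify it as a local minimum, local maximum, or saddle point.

The Hessian at the origin is H = [[46, 20, -40, 20], [20, 14, -20, 10], [-40, -20, 50, -20], [20, 10, -20, 10]].
Applying the same elementary operations to the rows and columns of H produces a congruent diagonal matrix with entries 46, 122/23, 850/61, 12/17.
So there are 4 positive pivots.
H is positive definite, so the origin is a strict local minimum.

local minimum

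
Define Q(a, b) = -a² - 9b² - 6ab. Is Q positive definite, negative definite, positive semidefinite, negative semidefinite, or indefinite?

The symmetric matrix is A = [[-1, -3], [-3, -9]].
Symmetric row and column elimination reduces A to a congruent diagonal form with pivots -1, 0.
That gives 1 negative, 1 zero pivots.
Hence Q is negative semidefinite.

negative semidefinite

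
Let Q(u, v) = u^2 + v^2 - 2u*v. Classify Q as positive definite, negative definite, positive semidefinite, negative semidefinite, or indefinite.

positive semidefinite

The associated matrix is A = [[1, -1], [-1, 1]].
Applying the same elementary operations to the rows and columns of A produces a congruent diagonal matrix with entries 1, 0.
Counting signs: 1 positive, 1 zero.
Hence Q is positive semidefinite.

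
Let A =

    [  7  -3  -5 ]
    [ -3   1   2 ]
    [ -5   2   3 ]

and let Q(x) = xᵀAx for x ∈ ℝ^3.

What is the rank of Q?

Row-reducing A symmetrically gives the diagonal entries 7, -2/7, -1/2.
So there are 1 positive, 2 negative pivots.
The rank is the number of nonzero pivots: 3.

3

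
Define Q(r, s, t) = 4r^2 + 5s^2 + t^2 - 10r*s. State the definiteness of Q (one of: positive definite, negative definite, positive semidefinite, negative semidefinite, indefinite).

indefinite

Write A = [[4, -5, 0], [-5, 5, 0], [0, 0, 1]].
Symmetric row and column elimination reduces A to a congruent diagonal form with pivots 4, -5/4, 1.
That gives 2 positive, 1 negative pivots.
Hence Q is indefinite.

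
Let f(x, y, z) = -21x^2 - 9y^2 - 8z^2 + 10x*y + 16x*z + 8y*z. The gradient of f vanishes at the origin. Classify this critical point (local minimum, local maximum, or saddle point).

The Hessian at the origin is H = [[-42, 10, 16], [10, -18, 8], [16, 8, -16]].
Row-reducing H symmetrically gives the diagonal entries -42, -328/21, -40/41.
That gives 3 negative pivots.
H is negative definite, so the origin is a strict local maximum.

local maximum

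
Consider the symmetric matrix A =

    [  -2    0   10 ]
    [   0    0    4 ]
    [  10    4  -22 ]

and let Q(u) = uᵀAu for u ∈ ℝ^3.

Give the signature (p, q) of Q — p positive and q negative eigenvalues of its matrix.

By Sylvester's law of inertia any congruent diagonalization of A has 1 positive, 2 negative and 0 zero entries.

(1, 2)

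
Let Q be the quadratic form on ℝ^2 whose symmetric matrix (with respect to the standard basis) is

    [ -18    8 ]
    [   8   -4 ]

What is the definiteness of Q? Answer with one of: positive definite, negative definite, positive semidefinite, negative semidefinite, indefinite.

negative definite

For the 2×2 matrix [[-18, 8], [8, -4]]: det = -18·-4 − (8)² = 8, trace = -22.
det > 0 so both eigenvalues share the sign of the trace; trace = -22 < 0 ⇒ both negative.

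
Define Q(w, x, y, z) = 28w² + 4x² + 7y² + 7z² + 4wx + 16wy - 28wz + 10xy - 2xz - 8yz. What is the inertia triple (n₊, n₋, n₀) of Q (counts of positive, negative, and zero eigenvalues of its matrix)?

(2, 1, 1)

The associated matrix is A = [[28, 2, 8, -14], [2, 4, 5, -1], [8, 5, 7, -4], [-14, -1, -4, 7]].
Row-reducing A symmetrically gives the diagonal entries 28, 27/7, -10/27, 0.
Counting signs: 2 positive, 1 negative, 1 zero.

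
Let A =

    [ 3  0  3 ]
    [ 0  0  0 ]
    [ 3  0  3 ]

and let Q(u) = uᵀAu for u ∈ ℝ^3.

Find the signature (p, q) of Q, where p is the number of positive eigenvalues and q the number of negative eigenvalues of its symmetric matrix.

Symmetric row and column elimination reduces A to a congruent diagonal form with pivots 3, 0, 0.
So there are 1 positive, 2 zero pivots.

(1, 0)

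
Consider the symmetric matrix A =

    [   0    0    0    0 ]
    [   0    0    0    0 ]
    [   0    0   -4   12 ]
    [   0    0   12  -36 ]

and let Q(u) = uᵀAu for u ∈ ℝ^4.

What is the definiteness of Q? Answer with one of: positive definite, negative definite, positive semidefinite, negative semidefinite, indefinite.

negative semidefinite

Row-reducing A symmetrically gives the diagonal entries 0, 0, -4, 0.
That gives 1 negative, 3 zero pivots.
Hence Q is negative semidefinite.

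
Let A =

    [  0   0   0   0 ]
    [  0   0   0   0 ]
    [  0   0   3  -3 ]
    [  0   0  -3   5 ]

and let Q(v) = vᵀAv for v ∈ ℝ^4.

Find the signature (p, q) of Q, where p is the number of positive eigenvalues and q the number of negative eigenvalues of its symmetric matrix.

Symmetric row and column elimination reduces A to a congruent diagonal form with pivots 0, 0, 3, 2.
That gives 2 positive, 2 zero pivots.

(2, 0)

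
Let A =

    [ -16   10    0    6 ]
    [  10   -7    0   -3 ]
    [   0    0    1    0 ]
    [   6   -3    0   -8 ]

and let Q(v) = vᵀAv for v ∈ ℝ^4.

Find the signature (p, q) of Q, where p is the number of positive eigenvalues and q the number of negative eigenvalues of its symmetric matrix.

(1, 3)

Symmetric row and column elimination reduces A to a congruent diagonal form with pivots -16, -3/4, 1, -5.
That gives 1 positive, 3 negative pivots.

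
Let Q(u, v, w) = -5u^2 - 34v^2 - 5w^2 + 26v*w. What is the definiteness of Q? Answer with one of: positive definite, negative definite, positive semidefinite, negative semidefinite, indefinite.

The symmetric matrix of Q is A = [[-5, 0, 0], [0, -34, 13], [0, 13, -5]].
Leading principal minors: Δ_1 = -5, Δ_2 = 170, Δ_3 = -5.
The signs alternate starting with Δ_1 < 0, so by Sylvester's criterion Q is negative definite.

negative definite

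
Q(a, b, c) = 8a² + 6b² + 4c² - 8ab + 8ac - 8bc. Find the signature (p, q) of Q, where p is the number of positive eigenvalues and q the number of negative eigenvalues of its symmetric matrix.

The symmetric matrix is A = [[8, -4, 4], [-4, 6, -4], [4, -4, 4]].
An LDLᵀ factorisation of A has diagonal entries 8, 4, 1.
That gives 3 positive pivots.

(3, 0)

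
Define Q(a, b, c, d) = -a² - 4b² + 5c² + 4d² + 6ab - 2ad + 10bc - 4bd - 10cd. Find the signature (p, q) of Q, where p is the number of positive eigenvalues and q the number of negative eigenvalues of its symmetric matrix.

(1, 1)

The associated matrix is A = [[-1, 3, 0, -1], [3, -4, 5, -2], [0, 5, 5, -5], [-1, -2, -5, 4]].
Row-reducing A symmetrically gives the diagonal entries -1, 5, 0, 0.
That gives 1 positive, 1 negative, 2 zero pivots.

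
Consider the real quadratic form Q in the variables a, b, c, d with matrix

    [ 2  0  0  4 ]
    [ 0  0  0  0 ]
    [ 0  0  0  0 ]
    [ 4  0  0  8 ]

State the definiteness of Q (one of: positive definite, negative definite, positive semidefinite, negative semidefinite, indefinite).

positive semidefinite

Symmetric row and column elimination reduces A to a congruent diagonal form with pivots 2, 0, 0, 0.
That gives 1 positive, 3 zero pivots.
Hence Q is positive semidefinite.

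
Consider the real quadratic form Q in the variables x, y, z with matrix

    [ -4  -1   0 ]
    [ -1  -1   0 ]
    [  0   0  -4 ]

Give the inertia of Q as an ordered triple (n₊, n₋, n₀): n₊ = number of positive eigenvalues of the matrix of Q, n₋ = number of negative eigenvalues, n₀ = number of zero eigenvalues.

Symmetric row and column elimination reduces A to a congruent diagonal form with pivots -4, -3/4, -4.
Counting signs: 3 negative.

(0, 3, 0)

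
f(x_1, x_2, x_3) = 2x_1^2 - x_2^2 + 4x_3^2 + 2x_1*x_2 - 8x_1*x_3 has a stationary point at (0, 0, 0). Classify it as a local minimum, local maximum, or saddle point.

saddle point

The Hessian at the origin is H = [[4, 2, -8], [2, -2, 0], [-8, 0, 8]].
An LDLᵀ factorisation of H has diagonal entries 4, -3, -8/3.
That gives 1 positive, 2 negative pivots.
H is indefinite, so the origin is a saddle point.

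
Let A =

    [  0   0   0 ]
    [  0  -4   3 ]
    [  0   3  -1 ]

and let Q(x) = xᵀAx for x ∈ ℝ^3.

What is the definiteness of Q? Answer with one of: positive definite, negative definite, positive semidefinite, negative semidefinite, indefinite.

Congruent diagonalization of A (simultaneous row and column reduction) yields pivots 0, -4, 5/4.
So there are 1 positive, 1 negative, 1 zero pivots.
Hence Q is indefinite.

indefinite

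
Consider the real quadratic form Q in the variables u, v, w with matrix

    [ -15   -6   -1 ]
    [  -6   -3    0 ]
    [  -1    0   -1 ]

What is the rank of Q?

Congruent diagonalization of A (simultaneous row and column reduction) yields pivots -15, -3/5, -2/3.
So there are 3 negative pivots.
The rank is the number of nonzero pivots: 3.

3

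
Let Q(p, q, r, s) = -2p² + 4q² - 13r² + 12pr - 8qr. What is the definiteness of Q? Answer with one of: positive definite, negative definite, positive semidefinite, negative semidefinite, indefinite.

The symmetric matrix is A = [[-2, 0, 6, 0], [0, 4, -4, 0], [6, -4, -13, 0], [0, 0, 0, 0]].
Applying the same elementary operations to the rows and columns of A produces a congruent diagonal matrix with entries -2, 4, 1, 0.
That gives 2 positive, 1 negative, 1 zero pivots.
Hence Q is indefinite.

indefinite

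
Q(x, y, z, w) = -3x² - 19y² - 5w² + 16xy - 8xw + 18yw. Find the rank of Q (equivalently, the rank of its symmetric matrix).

3

The associated matrix is A = [[-3, 8, 0, -4], [8, -19, 0, 9], [0, 0, 0, 0], [-4, 9, 0, -5]].
Row-reducing A symmetrically gives the diagonal entries -3, 7/3, 0, -6/7.
So there are 1 positive, 2 negative, 1 zero pivots.
The rank is the number of nonzero pivots: 3.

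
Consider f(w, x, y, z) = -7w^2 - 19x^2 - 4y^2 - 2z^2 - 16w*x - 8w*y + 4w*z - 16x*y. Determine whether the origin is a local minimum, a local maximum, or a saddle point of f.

The Hessian at the origin is H = [[-14, -16, -8, 4], [-16, -38, -16, 0], [-8, -16, -8, 0], [4, 0, 0, -4]].
Applying the same elementary operations to the rows and columns of H produces a congruent diagonal matrix with entries -14, -138/7, -24/23, -4/3.
So there are 4 negative pivots.
H is negative definite, so the origin is a strict local maximum.

local maximum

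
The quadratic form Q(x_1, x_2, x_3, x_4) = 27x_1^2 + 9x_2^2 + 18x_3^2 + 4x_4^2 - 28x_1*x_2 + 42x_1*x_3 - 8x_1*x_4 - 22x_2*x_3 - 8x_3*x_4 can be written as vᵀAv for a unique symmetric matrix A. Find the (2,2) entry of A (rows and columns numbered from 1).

9

The coefficient of x_2^2 in Q is 9, and that is exactly A[2,2].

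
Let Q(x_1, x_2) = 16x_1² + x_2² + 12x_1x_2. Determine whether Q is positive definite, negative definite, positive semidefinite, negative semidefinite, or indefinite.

The symmetric matrix of Q is [[16, 6], [6, 1]].
For the 2×2 matrix [[16, 6], [6, 1]]: det = 16·1 − (6)² = -20, trace = 17.
det < 0 so the eigenvalues have opposite signs; the form is indefinite.

indefinite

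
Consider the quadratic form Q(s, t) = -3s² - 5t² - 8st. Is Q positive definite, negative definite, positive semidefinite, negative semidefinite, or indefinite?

indefinite

The symmetric matrix is A = [[-3, -4], [-4, -5]].
Congruent diagonalization of A (simultaneous row and column reduction) yields pivots -3, 1/3.
So there are 1 positive, 1 negative pivots.
Hence Q is indefinite.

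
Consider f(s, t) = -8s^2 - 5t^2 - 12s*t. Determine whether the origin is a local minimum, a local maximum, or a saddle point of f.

local maximum

The Hessian at the origin is H = [[-16, -12], [-12, -10]].
det H = -16·-10 − (-12)² = 16 > 0 and H[1,1] = -16 < 0, so H is negative definite.
Therefore the origin is a local maximum.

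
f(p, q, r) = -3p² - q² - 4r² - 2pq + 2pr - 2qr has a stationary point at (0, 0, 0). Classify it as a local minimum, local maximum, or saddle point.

The Hessian at the origin is H = [[-6, -2, 2], [-2, -2, -2], [2, -2, -8]].
Applying the same elementary operations to the rows and columns of H produces a congruent diagonal matrix with entries -6, -4/3, -2.
Counting signs: 3 negative.
H is negative definite, so the origin is a strict local maximum.

local maximum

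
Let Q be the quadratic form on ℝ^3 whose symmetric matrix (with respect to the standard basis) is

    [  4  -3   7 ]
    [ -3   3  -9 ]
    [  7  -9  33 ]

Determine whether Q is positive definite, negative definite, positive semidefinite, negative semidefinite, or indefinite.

Symmetric row and column elimination reduces A to a congruent diagonal form with pivots 4, 3/4, 2.
That gives 3 positive pivots.
Hence Q is positive definite.

positive definite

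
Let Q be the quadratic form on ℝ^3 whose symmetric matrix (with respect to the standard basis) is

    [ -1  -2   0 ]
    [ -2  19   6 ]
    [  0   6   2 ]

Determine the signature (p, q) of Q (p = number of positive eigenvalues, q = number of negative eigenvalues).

An LDLᵀ factorisation of A has diagonal entries -1, 23, 10/23.
So there are 2 positive, 1 negative pivots.

(2, 1)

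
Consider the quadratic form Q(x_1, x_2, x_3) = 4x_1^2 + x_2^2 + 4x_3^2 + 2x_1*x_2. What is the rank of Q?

3

The symmetric matrix is A = [[4, 1, 0], [1, 1, 0], [0, 0, 4]].
Symmetric row and column elimination reduces A to a congruent diagonal form with pivots 4, 3/4, 4.
Counting signs: 3 positive.
The rank is the number of nonzero pivots: 3.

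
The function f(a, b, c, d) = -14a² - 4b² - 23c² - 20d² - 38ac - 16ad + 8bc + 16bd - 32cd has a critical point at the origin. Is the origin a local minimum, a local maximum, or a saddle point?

saddle point

The Hessian at the origin is H = [[-28, 0, -38, -16], [0, -8, 8, 16], [-38, 8, -46, -32], [-16, 16, -32, -40]].
An LDLᵀ factorisation of H has diagonal entries -28, -8, 95/7, -24/19.
That gives 1 positive, 3 negative pivots.
H is indefinite, so the origin is a saddle point.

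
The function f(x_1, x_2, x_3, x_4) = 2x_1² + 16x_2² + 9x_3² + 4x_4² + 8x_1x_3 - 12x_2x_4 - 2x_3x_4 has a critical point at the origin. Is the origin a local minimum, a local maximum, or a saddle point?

local minimum

The Hessian at the origin is H = [[4, 0, 8, 0], [0, 32, 0, -12], [8, 0, 18, -2], [0, -12, -2, 8]].
Congruent diagonalization of H (simultaneous row and column reduction) yields pivots 4, 32, 2, 3/2.
Counting signs: 4 positive.
H is positive definite, so the origin is a strict local minimum.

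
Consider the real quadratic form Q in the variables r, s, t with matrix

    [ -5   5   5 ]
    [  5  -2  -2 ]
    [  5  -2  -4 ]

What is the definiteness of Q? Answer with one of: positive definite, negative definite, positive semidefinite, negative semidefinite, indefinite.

An LDLᵀ factorisation of A has diagonal entries -5, 3, -2.
That gives 1 positive, 2 negative pivots.
Hence Q is indefinite.

indefinite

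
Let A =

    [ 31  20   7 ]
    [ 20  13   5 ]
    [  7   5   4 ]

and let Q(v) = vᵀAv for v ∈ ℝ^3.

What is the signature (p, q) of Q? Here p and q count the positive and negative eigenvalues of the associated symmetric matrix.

(2, 0)

Symmetric row and column elimination reduces A to a congruent diagonal form with pivots 31, 3/31, 0.
So there are 2 positive, 1 zero pivots.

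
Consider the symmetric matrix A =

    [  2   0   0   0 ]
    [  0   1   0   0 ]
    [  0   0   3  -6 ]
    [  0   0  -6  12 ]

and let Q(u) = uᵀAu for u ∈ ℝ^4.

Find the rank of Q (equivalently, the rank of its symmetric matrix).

3

Congruent diagonalization of A (simultaneous row and column reduction) yields pivots 2, 1, 3, 0.
Counting signs: 3 positive, 1 zero.
The rank is the number of nonzero pivots: 3.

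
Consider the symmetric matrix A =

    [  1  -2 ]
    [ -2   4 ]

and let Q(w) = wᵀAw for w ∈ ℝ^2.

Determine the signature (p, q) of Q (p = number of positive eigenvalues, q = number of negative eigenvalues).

(1, 0)

Symmetric row and column elimination reduces A to a congruent diagonal form with pivots 1, 0.
That gives 1 positive, 1 zero pivots.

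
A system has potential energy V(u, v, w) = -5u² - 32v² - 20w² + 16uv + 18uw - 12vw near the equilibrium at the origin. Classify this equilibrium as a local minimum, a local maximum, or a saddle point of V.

The Hessian at the origin is H = [[-10, 16, 18], [16, -64, -12], [18, -12, -40]].
Symmetric row and column elimination reduces H to a congruent diagonal form with pivots -10, -192/5, -1/4.
So there are 3 negative pivots.
H is negative definite, so the origin is a strict local maximum.

local maximum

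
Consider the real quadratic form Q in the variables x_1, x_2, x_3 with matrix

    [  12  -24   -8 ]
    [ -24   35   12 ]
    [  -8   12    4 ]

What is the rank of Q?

Congruent diagonalization of A (simultaneous row and column reduction) yields pivots 12, -13, -4/39.
Counting signs: 1 positive, 2 negative.
The rank is the number of nonzero pivots: 3.

3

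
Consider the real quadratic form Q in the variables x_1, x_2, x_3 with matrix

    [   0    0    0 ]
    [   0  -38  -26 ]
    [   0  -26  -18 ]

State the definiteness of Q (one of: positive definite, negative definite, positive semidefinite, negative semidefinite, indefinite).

negative semidefinite

Congruent diagonalization of A (simultaneous row and column reduction) yields pivots 0, -38, -4/19.
Counting signs: 2 negative, 1 zero.
Hence Q is negative semidefinite.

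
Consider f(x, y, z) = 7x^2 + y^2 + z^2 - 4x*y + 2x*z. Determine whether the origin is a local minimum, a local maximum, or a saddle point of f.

The Hessian at the origin is H = [[14, -4, 2], [-4, 2, 0], [2, 0, 2]].
Symmetric row and column elimination reduces H to a congruent diagonal form with pivots 14, 6/7, 4/3.
Counting signs: 3 positive.
H is positive definite, so the origin is a strict local minimum.

local minimum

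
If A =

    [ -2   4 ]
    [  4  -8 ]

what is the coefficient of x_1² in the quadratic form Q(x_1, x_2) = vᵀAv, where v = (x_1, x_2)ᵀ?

-2

The coefficient of x_1² is the diagonal entry A[1,1] = -2.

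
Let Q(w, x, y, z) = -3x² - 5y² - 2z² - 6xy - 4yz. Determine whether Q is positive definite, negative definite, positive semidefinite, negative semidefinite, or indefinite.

Write A = [[0, 0, 0, 0], [0, -3, -3, 0], [0, -3, -5, -2], [0, 0, -2, -2]].
Row-reducing A symmetrically gives the diagonal entries 0, -3, -2, 0.
That gives 2 negative, 2 zero pivots.
Hence Q is negative semidefinite.

negative semidefinite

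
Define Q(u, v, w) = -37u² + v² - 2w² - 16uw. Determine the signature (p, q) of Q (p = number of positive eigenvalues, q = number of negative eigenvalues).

(1, 2)

The symmetric matrix is A = [[-37, 0, -8], [0, 1, 0], [-8, 0, -2]].
Symmetric row and column elimination reduces A to a congruent diagonal form with pivots -37, 1, -10/37.
Counting signs: 1 positive, 2 negative.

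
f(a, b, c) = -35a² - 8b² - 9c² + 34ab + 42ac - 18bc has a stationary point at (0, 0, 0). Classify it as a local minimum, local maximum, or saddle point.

saddle point

The Hessian at the origin is H = [[-70, 34, 42], [34, -16, -18], [42, -18, -18]].
Applying the same elementary operations to the rows and columns of H produces a congruent diagonal matrix with entries -70, 18/35, -4.
So there are 1 positive, 2 negative pivots.
H is indefinite, so the origin is a saddle point.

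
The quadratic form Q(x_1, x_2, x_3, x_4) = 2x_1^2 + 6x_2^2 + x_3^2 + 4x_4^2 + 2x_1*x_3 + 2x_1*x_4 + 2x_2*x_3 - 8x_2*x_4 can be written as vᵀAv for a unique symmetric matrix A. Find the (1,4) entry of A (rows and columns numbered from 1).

The coefficient of x_1·x_4 in Q is 2. For a symmetric A this equals A[1,4] + A[4,1] = 2·A[1,4].
So A[1,4] = 2/2 = 1.

1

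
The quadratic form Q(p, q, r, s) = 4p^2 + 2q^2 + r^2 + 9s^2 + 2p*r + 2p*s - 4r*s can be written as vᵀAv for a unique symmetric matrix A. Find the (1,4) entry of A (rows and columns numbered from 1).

The coefficient of p·s in Q is 2. For a symmetric A this equals A[1,4] + A[4,1] = 2·A[1,4].
So A[1,4] = 2/2 = 1.

1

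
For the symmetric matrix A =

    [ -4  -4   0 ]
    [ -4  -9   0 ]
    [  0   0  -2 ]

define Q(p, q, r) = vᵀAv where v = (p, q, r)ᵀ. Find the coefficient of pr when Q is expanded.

0

The coefficient of pr is A[1,3] + A[3,1] = 2·0 = 0.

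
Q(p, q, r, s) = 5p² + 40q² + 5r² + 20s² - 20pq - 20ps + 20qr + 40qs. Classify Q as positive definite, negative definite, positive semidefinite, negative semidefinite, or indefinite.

The associated matrix is A = [[5, -10, 0, -10], [-10, 40, 10, 20], [0, 10, 5, 0], [-10, 20, 0, 20]].
Congruent diagonalization of A (simultaneous row and column reduction) yields pivots 5, 20, 0, 0.
That gives 2 positive, 2 zero pivots.
Hence Q is positive semidefinite.

positive semidefinite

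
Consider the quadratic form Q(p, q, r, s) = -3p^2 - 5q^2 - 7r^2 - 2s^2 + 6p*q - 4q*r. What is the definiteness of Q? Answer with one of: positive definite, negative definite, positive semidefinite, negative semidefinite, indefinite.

The symmetric matrix of Q is A = [[-3, 3, 0, 0], [3, -5, -2, 0], [0, -2, -7, 0], [0, 0, 0, -2]].
Leading principal minors: Δ_1 = -3, Δ_2 = 6, Δ_3 = -30, Δ_4 = 60.
The signs alternate starting with Δ_1 < 0, so by Sylvester's criterion Q is negative definite.

negative definite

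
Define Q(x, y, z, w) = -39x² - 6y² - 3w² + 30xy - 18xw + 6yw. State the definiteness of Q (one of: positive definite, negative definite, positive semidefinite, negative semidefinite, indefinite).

negative semidefinite

Write A = [[-39, 15, 0, -9], [15, -6, 0, 3], [0, 0, 0, 0], [-9, 3, 0, -3]].
Applying the same elementary operations to the rows and columns of A produces a congruent diagonal matrix with entries -39, -3/13, 0, 0.
That gives 2 negative, 2 zero pivots.
Hence Q is negative semidefinite.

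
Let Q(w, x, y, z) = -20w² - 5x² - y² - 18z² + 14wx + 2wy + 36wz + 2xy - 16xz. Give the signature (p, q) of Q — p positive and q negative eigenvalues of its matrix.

(0, 4)

Write A = [[-20, 7, 1, 18], [7, -5, 1, -8], [1, 1, -1, 0], [18, -8, 0, -18]].
Congruent diagonalization of A (simultaneous row and column reduction) yields pivots -20, -51/20, -4/17, -2/3.
So there are 4 negative pivots.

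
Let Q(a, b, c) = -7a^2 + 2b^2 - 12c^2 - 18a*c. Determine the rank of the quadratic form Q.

The symmetric matrix is A = [[-7, 0, -9], [0, 2, 0], [-9, 0, -12]].
Congruent diagonalization of A (simultaneous row and column reduction) yields pivots -7, 2, -3/7.
That gives 1 positive, 2 negative pivots.
The rank is the number of nonzero pivots: 3.

3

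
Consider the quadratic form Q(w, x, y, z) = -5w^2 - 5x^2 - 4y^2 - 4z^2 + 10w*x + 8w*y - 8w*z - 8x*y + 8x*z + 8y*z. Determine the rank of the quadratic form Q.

The associated matrix is A = [[-5, 5, 4, -4], [5, -5, -4, 4], [4, -4, -4, 4], [-4, 4, 4, -4]].
Row-reducing A symmetrically gives the diagonal entries -5, 0, -4/5, 0.
Counting signs: 2 negative, 2 zero.
The rank is the number of nonzero pivots: 2.

2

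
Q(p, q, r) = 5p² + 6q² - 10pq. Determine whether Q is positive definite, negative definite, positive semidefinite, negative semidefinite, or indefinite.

The associated matrix is A = [[5, -5, 0], [-5, 6, 0], [0, 0, 0]].
Row-reducing A symmetrically gives the diagonal entries 5, 1, 0.
So there are 2 positive, 1 zero pivots.
Hence Q is positive semidefinite.

positive semidefinite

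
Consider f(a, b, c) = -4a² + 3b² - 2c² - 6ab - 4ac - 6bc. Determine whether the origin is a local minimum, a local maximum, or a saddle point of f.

The Hessian at the origin is H = [[-8, -6, -4], [-6, 6, -6], [-4, -6, -4]].
Applying the same elementary operations to the rows and columns of H produces a congruent diagonal matrix with entries -8, 21/2, -20/7.
So there are 1 positive, 2 negative pivots.
H is indefinite, so the origin is a saddle point.

saddle point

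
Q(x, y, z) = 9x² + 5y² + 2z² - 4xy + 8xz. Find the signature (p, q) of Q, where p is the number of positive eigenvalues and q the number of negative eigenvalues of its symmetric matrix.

The symmetric matrix is A = [[9, -2, 4], [-2, 5, 0], [4, 0, 2]].
Congruent diagonalization of A (simultaneous row and column reduction) yields pivots 9, 41/9, 2/41.
Counting signs: 3 positive.

(3, 0)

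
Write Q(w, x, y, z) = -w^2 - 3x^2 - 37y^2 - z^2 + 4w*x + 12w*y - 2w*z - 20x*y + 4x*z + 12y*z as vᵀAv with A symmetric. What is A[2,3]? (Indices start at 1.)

-10

The coefficient of x·y in Q is -20. For a symmetric A this equals A[2,3] + A[3,2] = 2·A[2,3].
So A[2,3] = -20/2 = -10.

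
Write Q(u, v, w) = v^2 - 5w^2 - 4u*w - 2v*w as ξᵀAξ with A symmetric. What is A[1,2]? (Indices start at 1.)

The coefficient of u·v in Q is 0. For a symmetric A this equals A[1,2] + A[2,1] = 2·A[1,2].
So A[1,2] = 0/2 = 0.

0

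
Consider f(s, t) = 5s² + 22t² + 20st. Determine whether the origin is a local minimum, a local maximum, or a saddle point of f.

The Hessian at the origin is H = [[10, 20], [20, 44]].
det H = 10·44 − (20)² = 40 > 0 and H[1,1] = 10 > 0, so H is positive definite.
Therefore the origin is a local minimum.

local minimum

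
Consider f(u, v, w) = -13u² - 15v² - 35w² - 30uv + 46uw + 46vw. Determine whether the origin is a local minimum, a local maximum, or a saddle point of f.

saddle point

The Hessian at the origin is H = [[-26, -30, 46], [-30, -30, 46], [46, 46, -70]].
Row-reducing H symmetrically gives the diagonal entries -26, 60/13, 8/15.
That gives 2 positive, 1 negative pivots.
H is indefinite, so the origin is a saddle point.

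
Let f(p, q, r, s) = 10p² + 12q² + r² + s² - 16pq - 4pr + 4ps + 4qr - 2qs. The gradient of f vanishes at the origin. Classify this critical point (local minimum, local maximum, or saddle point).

The Hessian at the origin is H = [[20, -16, -4, 4], [-16, 24, 4, -2], [-4, 4, 2, 0], [4, -2, 0, 2]].
Congruent diagonalization of H (simultaneous row and column reduction) yields pivots 20, 56/5, 8/7, 5/8.
So there are 4 positive pivots.
H is positive definite, so the origin is a strict local minimum.

local minimum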